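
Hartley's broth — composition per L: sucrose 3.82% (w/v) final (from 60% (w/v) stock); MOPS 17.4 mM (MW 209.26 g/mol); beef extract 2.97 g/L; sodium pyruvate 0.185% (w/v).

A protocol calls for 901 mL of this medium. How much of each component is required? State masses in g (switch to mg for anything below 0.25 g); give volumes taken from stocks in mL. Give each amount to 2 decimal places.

sucrose 57.36 mL; MOPS 3.28 g; beef extract 2.68 g; sodium pyruvate 1.67 g

Scale factor relative to 1 L: 0.901.
sucrose: dilute stock: 3.82% ÷ 60% × 901 mL = 57.36 mL
MOPS: 17.4 mmol/L × 209.26 g/mol × 0.901 L ÷ 1000 = 3.28 g
beef extract: 2.97 g/L × 0.901 L = 2.68 g
sodium pyruvate: 0.185% w/v = 1.85 g/L → 1.85 × 0.901 L = 1.67 g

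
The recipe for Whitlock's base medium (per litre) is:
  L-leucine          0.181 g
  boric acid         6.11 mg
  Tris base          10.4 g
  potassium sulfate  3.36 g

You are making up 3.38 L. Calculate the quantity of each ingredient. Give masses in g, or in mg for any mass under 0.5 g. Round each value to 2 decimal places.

L-leucine 0.61 g; boric acid 20.65 mg; Tris base 35.15 g; potassium sulfate 11.36 g

Scale factor = 3380 mL / 1000 mL = 3.38.
L-leucine: 0.181 g × (3380 mL / 1000 mL) = 0.61 g
boric acid: 6.11 mg × (3380 mL / 1000 mL) = 20.65 mg
Tris base: 10.4 g × (3380 mL / 1000 mL) = 35.15 g
potassium sulfate: 3.36 g × (3380 mL / 1000 mL) = 11.36 g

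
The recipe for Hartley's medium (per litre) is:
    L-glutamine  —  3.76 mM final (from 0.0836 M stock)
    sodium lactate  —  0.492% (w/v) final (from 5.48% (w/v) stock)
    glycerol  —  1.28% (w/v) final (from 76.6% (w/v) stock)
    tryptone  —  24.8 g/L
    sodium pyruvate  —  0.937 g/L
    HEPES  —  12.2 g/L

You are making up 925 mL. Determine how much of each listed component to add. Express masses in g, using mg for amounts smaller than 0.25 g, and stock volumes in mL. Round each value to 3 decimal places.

Scale factor relative to 1 L: 0.925.
L-glutamine: C1V1 = C2V2 → 3.76 mM × 925 mL ÷ 83.6 mM = 41.603 mL
sodium lactate: C1V1 = C2V2 → 0.492% ÷ 5.48% × 925 mL = 83.047 mL
glycerol: dilute stock: 1.28% ÷ 76.6% × 925 mL = 15.457 mL
tryptone: 24.8 g/L × 0.925 L = 22.940 g
sodium pyruvate: 0.937 g/L × 0.925 L = 0.867 g
HEPES: 12.2 g/L × 0.925 L = 11.285 g

L-glutamine 41.603 mL; sodium lactate 83.047 mL; glycerol 15.457 mL; tryptone 22.940 g; sodium pyruvate 0.867 g; HEPES 11.285 g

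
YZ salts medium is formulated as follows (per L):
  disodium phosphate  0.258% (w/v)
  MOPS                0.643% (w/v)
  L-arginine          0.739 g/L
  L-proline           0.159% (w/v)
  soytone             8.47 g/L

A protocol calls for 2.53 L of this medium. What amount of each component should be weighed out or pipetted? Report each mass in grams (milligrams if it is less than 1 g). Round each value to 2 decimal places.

Scale factor relative to 1 L: 2.53.
disodium phosphate: 0.258% w/v = 2.58 g/L → 2.58 × 2.53 L = 6.53 g
MOPS: 0.643 g per 100 mL × 2530 mL ÷ 100 = 16.27 g
L-arginine: 0.739 g/L × 2.53 L = 1.87 g
L-proline: 0.159% w/v = 1.59 g/L → 1.59 × 2.53 L = 4.02 g
soytone: 8.47 g/L × 2.53 L = 21.43 g

disodium phosphate 6.53 g; MOPS 16.27 g; L-arginine 1.87 g; L-proline 4.02 g; soytone 21.43 g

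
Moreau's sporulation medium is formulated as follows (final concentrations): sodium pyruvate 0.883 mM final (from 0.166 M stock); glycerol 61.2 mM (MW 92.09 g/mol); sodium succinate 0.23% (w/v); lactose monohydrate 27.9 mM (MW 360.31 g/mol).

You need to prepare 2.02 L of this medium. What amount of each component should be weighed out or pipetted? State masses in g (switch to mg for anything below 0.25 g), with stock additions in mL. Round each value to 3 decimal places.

sodium pyruvate 10.745 mL; glycerol 11.385 g; sodium succinate 4.646 g; lactose monohydrate 20.306 g

Working volume: 2.02 L.
sodium pyruvate: V = C2·V2/C1 = 0.883 mM × 2020 mL ÷ 166 mM = 10.745 mL
glycerol: 61.2 mmol/L × 92.09 g/mol × 2.02 L ÷ 1000 = 11.385 g
sodium succinate: 0.23% w/v = 2.3 g/L → 2.3 × 2.02 L = 4.646 g
lactose monohydrate: 27.9 mmol/L × 360.31 g/mol × 2.02 L ÷ 1000 = 20.306 g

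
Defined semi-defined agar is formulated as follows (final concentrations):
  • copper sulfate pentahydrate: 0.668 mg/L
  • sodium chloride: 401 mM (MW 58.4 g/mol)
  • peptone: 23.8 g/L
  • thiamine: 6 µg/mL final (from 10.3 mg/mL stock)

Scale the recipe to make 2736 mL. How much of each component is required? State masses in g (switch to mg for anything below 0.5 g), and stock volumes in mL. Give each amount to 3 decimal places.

Scale factor relative to 1 L: 2.736.
copper sulfate pentahydrate: 0.668 mg/L × 2.736 L = 1.828 mg
sodium chloride: 401 mmol/L × 58.4 g/mol × 2.736 L ÷ 1000 = 64.073 g
peptone: 23.8 g/L × 2.736 L = 65.117 g
thiamine: dilute stock: 6 µg/mL × 2736 mL ÷ 10300 µg/mL = 1.594 mL

copper sulfate pentahydrate 1.828 mg; sodium chloride 64.073 g; peptone 65.117 g; thiamine 1.594 mL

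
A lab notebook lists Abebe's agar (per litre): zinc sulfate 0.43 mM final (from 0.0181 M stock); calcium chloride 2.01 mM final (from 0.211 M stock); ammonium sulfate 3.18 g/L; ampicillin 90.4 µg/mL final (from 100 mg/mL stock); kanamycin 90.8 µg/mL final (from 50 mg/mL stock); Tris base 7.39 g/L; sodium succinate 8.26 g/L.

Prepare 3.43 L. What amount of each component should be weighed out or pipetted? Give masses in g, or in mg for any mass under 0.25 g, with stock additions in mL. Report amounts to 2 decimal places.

Working volume: 3.43 L.
zinc sulfate: dilute stock: 0.43 mM × 3430 mL ÷ 18.1 mM = 81.49 mL
calcium chloride: V = C2·V2/C1 = 2.01 mM × 3430 mL ÷ 211 mM = 32.67 mL
ammonium sulfate: 3.18 g/L × 3.43 L = 10.91 g
ampicillin: V = C2·V2/C1 = 90.4 µg/mL × 3430 mL ÷ 100000 µg/mL = 3.10 mL
kanamycin: dilute stock: 90.8 µg/mL × 3430 mL ÷ 50000 µg/mL = 6.23 mL
Tris base: 7.39 g/L × 3.43 L = 25.35 g
sodium succinate: 8.26 g/L × 3.43 L = 28.33 g

zinc sulfate 81.49 mL; calcium chloride 32.67 mL; ammonium sulfate 10.91 g; ampicillin 3.10 mL; kanamycin 6.23 mL; Tris base 25.35 g; sodium succinate 28.33 g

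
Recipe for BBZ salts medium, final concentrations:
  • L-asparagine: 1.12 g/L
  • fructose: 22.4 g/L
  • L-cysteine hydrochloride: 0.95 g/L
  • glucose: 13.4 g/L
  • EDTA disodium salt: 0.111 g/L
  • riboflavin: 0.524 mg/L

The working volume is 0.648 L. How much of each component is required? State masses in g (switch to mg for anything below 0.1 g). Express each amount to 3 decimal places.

Scale factor relative to 1 L: 0.648.
L-asparagine: 1.12 g/L × 0.648 L = 0.726 g
fructose: 22.4 g/L × 0.648 L = 14.515 g
L-cysteine hydrochloride: 0.95 g/L × 0.648 L = 0.616 g
glucose: 13.4 g/L × 0.648 L = 8.683 g
EDTA disodium salt: 0.111 g/L × 0.648 L = 0.071928 g = 71.928 mg
riboflavin: 0.524 mg/L × 0.648 L = 0.340 mg

L-asparagine 0.726 g; fructose 14.515 g; L-cysteine hydrochloride 0.616 g; glucose 8.683 g; EDTA disodium salt 71.928 mg; riboflavin 0.340 mg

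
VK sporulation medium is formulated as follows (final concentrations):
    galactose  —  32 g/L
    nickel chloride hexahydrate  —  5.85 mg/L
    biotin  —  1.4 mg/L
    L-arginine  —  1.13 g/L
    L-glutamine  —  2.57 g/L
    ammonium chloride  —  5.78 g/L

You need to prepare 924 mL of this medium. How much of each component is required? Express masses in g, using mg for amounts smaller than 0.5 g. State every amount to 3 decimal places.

Working volume: 924 mL = 0.924 L.
galactose: 32 g/L × 0.924 L = 29.568 g
nickel chloride hexahydrate: 5.85 mg/L × 0.924 L = 5.405 mg
biotin: 1.4 mg/L × 0.924 L = 1.294 mg
L-arginine: 1.13 g/L × 0.924 L = 1.044 g
L-glutamine: 2.57 g/L × 0.924 L = 2.375 g
ammonium chloride: 5.78 g/L × 0.924 L = 5.341 g

galactose 29.568 g; nickel chloride hexahydrate 5.405 mg; biotin 1.294 mg; L-arginine 1.044 g; L-glutamine 2.375 g; ammonium chloride 5.341 g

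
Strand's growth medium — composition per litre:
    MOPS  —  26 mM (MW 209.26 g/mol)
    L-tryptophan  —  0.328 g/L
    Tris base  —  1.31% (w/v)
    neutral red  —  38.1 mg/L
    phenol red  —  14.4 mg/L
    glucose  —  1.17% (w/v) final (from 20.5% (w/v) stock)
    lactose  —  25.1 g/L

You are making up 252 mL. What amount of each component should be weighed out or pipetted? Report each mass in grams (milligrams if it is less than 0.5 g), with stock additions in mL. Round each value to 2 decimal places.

MOPS 1.37 g; L-tryptophan 82.66 mg; Tris base 3.30 g; neutral red 9.60 mg; phenol red 3.63 mg; glucose 14.38 mL; lactose 6.33 g

Scale factor relative to 1 L: 0.252.
MOPS: 26 mmol/L × 209.26 g/mol × 0.252 L ÷ 1000 = 1.37 g
L-tryptophan: 0.328 g/L × 0.252 L = 0.082656 g = 82.66 mg
Tris base: 1.31 g per 100 mL × 252 mL ÷ 100 = 3.30 g
neutral red: 38.1 mg/L × 0.252 L = 9.60 mg
phenol red: 14.4 mg/L × 0.252 L = 3.63 mg
glucose: C1V1 = C2V2 → 1.17% ÷ 20.5% × 252 mL = 14.38 mL
lactose: 25.1 g/L × 0.252 L = 6.33 g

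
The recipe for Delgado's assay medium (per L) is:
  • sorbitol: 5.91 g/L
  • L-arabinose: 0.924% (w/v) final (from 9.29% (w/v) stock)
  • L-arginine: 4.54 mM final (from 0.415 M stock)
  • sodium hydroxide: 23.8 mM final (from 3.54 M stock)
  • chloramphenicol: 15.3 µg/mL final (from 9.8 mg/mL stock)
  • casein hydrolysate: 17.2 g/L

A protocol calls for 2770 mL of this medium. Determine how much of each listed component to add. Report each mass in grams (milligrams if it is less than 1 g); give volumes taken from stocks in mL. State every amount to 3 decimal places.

sorbitol 16.371 g; L-arabinose 275.509 mL; L-arginine 30.303 mL; sodium hydroxide 18.623 mL; chloramphenicol 4.325 mL; casein hydrolysate 47.644 g

Scale factor relative to 1 L: 2.77.
sorbitol: 5.91 g/L × 2.77 L = 16.371 g
L-arabinose: dilute stock: 0.924% ÷ 9.29% × 2770 mL = 275.509 mL
L-arginine: V = C2·V2/C1 = 4.54 mM × 2770 mL ÷ 415 mM = 30.303 mL
sodium hydroxide: C1V1 = C2V2 → 23.8 mM × 2770 mL ÷ 3540 mM = 18.623 mL
chloramphenicol: dilute stock: 15.3 µg/mL × 2770 mL ÷ 9800 µg/mL = 4.325 mL
casein hydrolysate: 17.2 g/L × 2.77 L = 47.644 g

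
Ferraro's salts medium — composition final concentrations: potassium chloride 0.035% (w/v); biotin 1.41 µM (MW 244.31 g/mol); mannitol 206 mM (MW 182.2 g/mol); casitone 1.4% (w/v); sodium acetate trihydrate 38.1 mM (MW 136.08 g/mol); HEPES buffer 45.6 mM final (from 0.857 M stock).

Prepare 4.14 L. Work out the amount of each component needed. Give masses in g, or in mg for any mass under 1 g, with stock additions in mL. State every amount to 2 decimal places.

potassium chloride 1.45 g; biotin 1.43 mg; mannitol 155.39 g; casitone 57.96 g; sodium acetate trihydrate 21.46 g; HEPES buffer 220.28 mL

Working volume: 4.14 L.
potassium chloride: 0.035 g per 100 mL × 4140 mL ÷ 100 = 1.45 g
biotin: 1.41 µmol/L × 244.31 g/mol × 4.14 L ÷ 1000 = 1.43 mg
mannitol: 206 mmol/L × 182.2 g/mol × 4.14 L ÷ 1000 = 155.39 g
casitone: 1.4 g per 100 mL × 4140 mL ÷ 100 = 57.96 g
sodium acetate trihydrate: 38.1 mmol/L × 136.08 g/mol × 4.14 L ÷ 1000 = 21.46 g
HEPES buffer: V = C2·V2/C1 = 45.6 mM × 4140 mL ÷ 857 mM = 220.28 mL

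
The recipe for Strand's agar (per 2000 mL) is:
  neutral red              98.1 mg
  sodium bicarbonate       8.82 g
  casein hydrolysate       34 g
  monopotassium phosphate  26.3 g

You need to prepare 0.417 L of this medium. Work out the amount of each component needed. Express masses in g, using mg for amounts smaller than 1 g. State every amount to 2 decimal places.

neutral red 20.45 mg; sodium bicarbonate 1.84 g; casein hydrolysate 7.09 g; monopotassium phosphate 5.48 g

Scale factor = 417 mL / 2000 mL = 0.2085.
neutral red: 98.1 mg × (417 mL / 2000 mL) = 20.45 mg
sodium bicarbonate: 8.82 g × (417 mL / 2000 mL) = 1.84 g
casein hydrolysate: 34 g × (417 mL / 2000 mL) = 7.09 g
monopotassium phosphate: 26.3 g × (417 mL / 2000 mL) = 5.48 g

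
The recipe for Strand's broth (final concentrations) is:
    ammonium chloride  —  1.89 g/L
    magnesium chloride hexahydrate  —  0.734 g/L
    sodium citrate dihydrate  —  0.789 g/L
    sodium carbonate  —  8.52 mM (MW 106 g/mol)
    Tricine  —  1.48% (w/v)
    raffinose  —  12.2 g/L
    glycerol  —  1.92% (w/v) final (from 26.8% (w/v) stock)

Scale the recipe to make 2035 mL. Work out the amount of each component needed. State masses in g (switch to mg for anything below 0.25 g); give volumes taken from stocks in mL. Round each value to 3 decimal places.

Working volume: 2035 mL = 2.035 L.
ammonium chloride: 1.89 g/L × 2.035 L = 3.846 g
magnesium chloride hexahydrate: 0.734 g/L × 2.035 L = 1.494 g
sodium citrate dihydrate: 0.789 g/L × 2.035 L = 1.606 g
sodium carbonate: 8.52 mmol/L × 106 g/mol × 2.035 L ÷ 1000 = 1.838 g
Tricine: 1.48% w/v = 14.8 g/L → 14.8 × 2.035 L = 30.118 g
raffinose: 12.2 g/L × 2.035 L = 24.827 g
glycerol: dilute stock: 1.92% ÷ 26.8% × 2035 mL = 145.791 mL

ammonium chloride 3.846 g; magnesium chloride hexahydrate 1.494 g; sodium citrate dihydrate 1.606 g; sodium carbonate 1.838 g; Tricine 30.118 g; raffinose 24.827 g; glycerol 145.791 mL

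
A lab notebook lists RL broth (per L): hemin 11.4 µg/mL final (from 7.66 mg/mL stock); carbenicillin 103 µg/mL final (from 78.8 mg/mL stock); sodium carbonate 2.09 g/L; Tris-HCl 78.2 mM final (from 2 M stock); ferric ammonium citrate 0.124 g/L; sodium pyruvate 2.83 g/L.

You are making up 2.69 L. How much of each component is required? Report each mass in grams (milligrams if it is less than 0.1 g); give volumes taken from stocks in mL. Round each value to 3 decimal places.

Scale factor relative to 1 L: 2.69.
hemin: dilute stock: 11.4 µg/mL × 2690 mL ÷ 7660 µg/mL = 4.003 mL
carbenicillin: dilute stock: 103 µg/mL × 2690 mL ÷ 78800 µg/mL = 3.516 mL
sodium carbonate: 2.09 g/L × 2.69 L = 5.622 g
Tris-HCl: dilute stock: 78.2 mM × 2690 mL ÷ 2000 mM = 105.179 mL
ferric ammonium citrate: 0.124 g/L × 2.69 L = 0.334 g
sodium pyruvate: 2.83 g/L × 2.69 L = 7.613 g

hemin 4.003 mL; carbenicillin 3.516 mL; sodium carbonate 5.622 g; Tris-HCl 105.179 mL; ferric ammonium citrate 0.334 g; sodium pyruvate 7.613 g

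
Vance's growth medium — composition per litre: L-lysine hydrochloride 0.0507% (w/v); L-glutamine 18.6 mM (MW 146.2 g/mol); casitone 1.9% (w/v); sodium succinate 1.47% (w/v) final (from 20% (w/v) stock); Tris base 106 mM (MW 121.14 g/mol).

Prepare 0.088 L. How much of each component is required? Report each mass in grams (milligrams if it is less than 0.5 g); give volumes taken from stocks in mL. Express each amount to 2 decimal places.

L-lysine hydrochloride 44.62 mg; L-glutamine 239.30 mg; casitone 1.67 g; sodium succinate 6.47 mL; Tris base 1.13 g

Scale factor relative to 1 L: 0.088.
L-lysine hydrochloride: 0.0507% w/v = 0.507 g/L → 0.507 × 0.088 L = 0.044616 g = 44.62 mg
L-glutamine: 18.6 mmol/L × 146.2 mg/mmol × 0.088 L = 239.30 mg
casitone: 1.9 g per 100 mL × 88 mL ÷ 100 = 1.67 g
sodium succinate: V = C2·V2/C1 = 1.47% ÷ 20% × 88 mL = 6.47 mL
Tris base: 106 mmol/L × 121.14 g/mol × 0.088 L ÷ 1000 = 1.13 g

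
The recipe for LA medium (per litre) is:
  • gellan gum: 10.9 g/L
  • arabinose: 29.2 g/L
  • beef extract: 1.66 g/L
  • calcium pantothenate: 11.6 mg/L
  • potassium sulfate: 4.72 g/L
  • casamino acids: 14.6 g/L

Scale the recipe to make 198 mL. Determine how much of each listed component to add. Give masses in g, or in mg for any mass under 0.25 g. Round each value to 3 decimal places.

Target volume = 198 mL = 0.198 L.
gellan gum: 10.9 g/L × 0.198 L = 2.158 g
arabinose: 29.2 g/L × 0.198 L = 5.782 g
beef extract: 1.66 g/L × 0.198 L = 0.329 g
calcium pantothenate: 11.6 mg/L × 0.198 L = 2.297 mg
potassium sulfate: 4.72 g/L × 0.198 L = 0.935 g
casamino acids: 14.6 g/L × 0.198 L = 2.891 g

gellan gum 2.158 g; arabinose 5.782 g; beef extract 0.329 g; calcium pantothenate 2.297 mg; potassium sulfate 0.935 g; casamino acids 2.891 g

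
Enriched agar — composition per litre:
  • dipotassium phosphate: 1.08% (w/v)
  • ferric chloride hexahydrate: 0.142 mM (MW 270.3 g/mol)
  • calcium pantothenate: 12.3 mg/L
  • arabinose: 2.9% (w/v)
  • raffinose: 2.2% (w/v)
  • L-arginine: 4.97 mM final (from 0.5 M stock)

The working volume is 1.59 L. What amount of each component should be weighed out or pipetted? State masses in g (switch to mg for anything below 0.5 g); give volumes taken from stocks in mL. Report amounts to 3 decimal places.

Working volume: 1.59 L.
dipotassium phosphate: 1.08% w/v = 10.8 g/L → 10.8 × 1.59 L = 17.172 g
ferric chloride hexahydrate: 0.142 mmol/L × 270.3 mg/mmol × 1.59 L = 61.028 mg
calcium pantothenate: 12.3 mg/L × 1.59 L = 19.557 mg
arabinose: 2.9 g per 100 mL × 1590 mL ÷ 100 = 46.110 g
raffinose: 2.2 g per 100 mL × 1590 mL ÷ 100 = 34.980 g
L-arginine: dilute stock: 4.97 mM × 1590 mL ÷ 500 mM = 15.805 mL

dipotassium phosphate 17.172 g; ferric chloride hexahydrate 61.028 mg; calcium pantothenate 19.557 mg; arabinose 46.110 g; raffinose 34.980 g; L-arginine 15.805 mL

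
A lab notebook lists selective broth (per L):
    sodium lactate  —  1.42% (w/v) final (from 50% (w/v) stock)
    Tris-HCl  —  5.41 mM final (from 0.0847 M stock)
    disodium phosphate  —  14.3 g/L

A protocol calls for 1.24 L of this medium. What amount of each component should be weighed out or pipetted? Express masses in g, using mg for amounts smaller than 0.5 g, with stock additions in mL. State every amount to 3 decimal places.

Working volume: 1.24 L.
sodium lactate: dilute stock: 1.42% ÷ 50% × 1240 mL = 35.216 mL
Tris-HCl: dilute stock: 5.41 mM × 1240 mL ÷ 84.7 mM = 79.202 mL
disodium phosphate: 14.3 g/L × 1.24 L = 17.732 g

sodium lactate 35.216 mL; Tris-HCl 79.202 mL; disodium phosphate 17.732 g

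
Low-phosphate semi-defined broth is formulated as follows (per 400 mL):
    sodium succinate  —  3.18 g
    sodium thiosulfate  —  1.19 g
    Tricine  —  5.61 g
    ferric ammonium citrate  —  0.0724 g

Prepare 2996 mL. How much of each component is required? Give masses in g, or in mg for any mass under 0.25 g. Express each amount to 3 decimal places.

sodium succinate 23.818 g; sodium thiosulfate 8.913 g; Tricine 42.019 g; ferric ammonium citrate 0.542 g

Scale factor = 2996 mL / 400 mL = 7.49.
sodium succinate: 3.18 g × (2996 mL / 400 mL) = 23.818 g
sodium thiosulfate: 1.19 g × (2996 mL / 400 mL) = 8.913 g
Tricine: 5.61 g × (2996 mL / 400 mL) = 42.019 g
ferric ammonium citrate: 0.0724 g × (2996 mL / 400 mL) = 0.542 g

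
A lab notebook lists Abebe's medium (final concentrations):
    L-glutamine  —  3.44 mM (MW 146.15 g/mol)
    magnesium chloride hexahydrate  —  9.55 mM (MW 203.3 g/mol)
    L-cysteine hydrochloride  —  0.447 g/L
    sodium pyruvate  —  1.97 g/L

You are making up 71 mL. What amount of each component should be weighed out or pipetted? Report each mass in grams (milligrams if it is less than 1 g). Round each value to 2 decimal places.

L-glutamine 35.70 mg; magnesium chloride hexahydrate 137.85 mg; L-cysteine hydrochloride 31.74 mg; sodium pyruvate 139.87 mg

Working volume: 71 mL = 0.071 L.
L-glutamine: 3.44 mmol/L × 146.15 mg/mmol × 0.071 L = 35.70 mg
magnesium chloride hexahydrate: 9.55 mmol/L × 203.3 mg/mmol × 0.071 L = 137.85 mg
L-cysteine hydrochloride: 0.447 g/L × 0.071 L = 0.031737 g = 31.74 mg
sodium pyruvate: 1.97 g/L × 0.071 L = 0.13987 g = 139.87 mg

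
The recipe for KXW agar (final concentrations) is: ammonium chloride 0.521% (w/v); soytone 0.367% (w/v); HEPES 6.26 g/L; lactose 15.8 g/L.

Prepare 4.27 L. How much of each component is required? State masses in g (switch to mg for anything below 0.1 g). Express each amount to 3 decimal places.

Scale factor relative to 1 L: 4.27.
ammonium chloride: 0.521 g per 100 mL × 4270 mL ÷ 100 = 22.247 g
soytone: 0.367% w/v = 3.67 g/L → 3.67 × 4.27 L = 15.671 g
HEPES: 6.26 g/L × 4.27 L = 26.730 g
lactose: 15.8 g/L × 4.27 L = 67.466 g

ammonium chloride 22.247 g; soytone 15.671 g; HEPES 26.730 g; lactose 67.466 g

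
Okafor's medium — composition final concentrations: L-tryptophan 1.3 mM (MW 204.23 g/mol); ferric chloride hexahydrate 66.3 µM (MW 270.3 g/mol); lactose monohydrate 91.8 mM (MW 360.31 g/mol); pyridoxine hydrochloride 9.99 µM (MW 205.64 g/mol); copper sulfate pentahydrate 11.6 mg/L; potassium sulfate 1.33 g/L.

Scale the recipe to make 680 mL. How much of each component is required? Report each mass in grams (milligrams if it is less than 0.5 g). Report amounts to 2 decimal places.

Target volume = 680 mL = 0.68 L.
L-tryptophan: 1.3 mmol/L × 204.23 mg/mmol × 0.68 L = 180.54 mg
ferric chloride hexahydrate: 66.3 µmol/L × 270.3 g/mol × 0.68 L ÷ 1000 = 12.19 mg
lactose monohydrate: 91.8 mmol/L × 360.31 g/mol × 0.68 L ÷ 1000 = 22.49 g
pyridoxine hydrochloride: 9.99 µmol/L × 205.64 g/mol × 0.68 L ÷ 1000 = 1.40 mg
copper sulfate pentahydrate: 11.6 mg/L × 0.68 L = 7.89 mg
potassium sulfate: 1.33 g/L × 0.68 L = 0.90 g

L-tryptophan 180.54 mg; ferric chloride hexahydrate 12.19 mg; lactose monohydrate 22.49 g; pyridoxine hydrochloride 1.40 mg; copper sulfate pentahydrate 7.89 mg; potassium sulfate 0.90 g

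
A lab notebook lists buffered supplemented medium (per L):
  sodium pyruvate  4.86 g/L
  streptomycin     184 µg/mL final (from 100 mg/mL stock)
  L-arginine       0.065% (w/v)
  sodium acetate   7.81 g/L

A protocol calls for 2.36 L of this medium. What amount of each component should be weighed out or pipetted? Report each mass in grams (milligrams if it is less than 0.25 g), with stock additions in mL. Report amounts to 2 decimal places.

Working volume: 2.36 L.
sodium pyruvate: 4.86 g/L × 2.36 L = 11.47 g
streptomycin: C1V1 = C2V2 → 184 µg/mL × 2360 mL ÷ 100000 µg/mL = 4.34 mL
L-arginine: 0.065 g per 100 mL × 2360 mL ÷ 100 = 1.53 g
sodium acetate: 7.81 g/L × 2.36 L = 18.43 g

sodium pyruvate 11.47 g; streptomycin 4.34 mL; L-arginine 1.53 g; sodium acetate 18.43 g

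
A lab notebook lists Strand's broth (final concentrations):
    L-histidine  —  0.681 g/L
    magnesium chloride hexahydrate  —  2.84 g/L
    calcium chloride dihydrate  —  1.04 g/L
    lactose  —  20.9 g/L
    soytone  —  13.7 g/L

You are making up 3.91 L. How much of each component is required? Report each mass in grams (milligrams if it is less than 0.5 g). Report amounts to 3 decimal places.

Scale factor relative to 1 L: 3.91.
L-histidine: 0.681 g/L × 3.91 L = 2.663 g
magnesium chloride hexahydrate: 2.84 g/L × 3.91 L = 11.104 g
calcium chloride dihydrate: 1.04 g/L × 3.91 L = 4.066 g
lactose: 20.9 g/L × 3.91 L = 81.719 g
soytone: 13.7 g/L × 3.91 L = 53.567 g

L-histidine 2.663 g; magnesium chloride hexahydrate 11.104 g; calcium chloride dihydrate 4.066 g; lactose 81.719 g; soytone 53.567 g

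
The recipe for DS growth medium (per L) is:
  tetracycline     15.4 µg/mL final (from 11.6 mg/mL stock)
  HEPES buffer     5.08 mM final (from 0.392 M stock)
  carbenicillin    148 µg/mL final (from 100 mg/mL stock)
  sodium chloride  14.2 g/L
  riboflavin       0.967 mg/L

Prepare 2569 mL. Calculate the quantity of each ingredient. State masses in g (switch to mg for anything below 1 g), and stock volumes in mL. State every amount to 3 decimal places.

Working volume: 2569 mL = 2.569 L.
tetracycline: V = C2·V2/C1 = 15.4 µg/mL × 2569 mL ÷ 11600 µg/mL = 3.411 mL
HEPES buffer: dilute stock: 5.08 mM × 2569 mL ÷ 392 mM = 33.292 mL
carbenicillin: V = C2·V2/C1 = 148 µg/mL × 2569 mL ÷ 100000 µg/mL = 3.802 mL
sodium chloride: 14.2 g/L × 2.569 L = 36.480 g
riboflavin: 0.967 mg/L × 2.569 L = 2.484 mg

tetracycline 3.411 mL; HEPES buffer 33.292 mL; carbenicillin 3.802 mL; sodium chloride 36.480 g; riboflavin 2.484 mg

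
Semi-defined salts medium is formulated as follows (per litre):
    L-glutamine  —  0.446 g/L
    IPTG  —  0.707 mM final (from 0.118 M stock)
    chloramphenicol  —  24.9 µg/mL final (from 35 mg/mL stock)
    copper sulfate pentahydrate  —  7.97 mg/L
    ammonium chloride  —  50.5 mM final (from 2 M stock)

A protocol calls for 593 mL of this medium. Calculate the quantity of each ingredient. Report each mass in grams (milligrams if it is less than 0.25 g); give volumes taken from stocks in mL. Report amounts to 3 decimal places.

Target volume = 593 mL = 0.593 L.
L-glutamine: 0.446 g/L × 0.593 L = 0.264 g
IPTG: dilute stock: 0.707 mM × 593 mL ÷ 118 mM = 3.553 mL
chloramphenicol: V = C2·V2/C1 = 24.9 µg/mL × 593 mL ÷ 35000 µg/mL = 0.422 mL
copper sulfate pentahydrate: 7.97 mg/L × 0.593 L = 4.726 mg
ammonium chloride: V = C2·V2/C1 = 50.5 mM × 593 mL ÷ 2000 mM = 14.973 mL

L-glutamine 0.264 g; IPTG 3.553 mL; chloramphenicol 0.422 mL; copper sulfate pentahydrate 4.726 mg; ammonium chloride 14.973 mL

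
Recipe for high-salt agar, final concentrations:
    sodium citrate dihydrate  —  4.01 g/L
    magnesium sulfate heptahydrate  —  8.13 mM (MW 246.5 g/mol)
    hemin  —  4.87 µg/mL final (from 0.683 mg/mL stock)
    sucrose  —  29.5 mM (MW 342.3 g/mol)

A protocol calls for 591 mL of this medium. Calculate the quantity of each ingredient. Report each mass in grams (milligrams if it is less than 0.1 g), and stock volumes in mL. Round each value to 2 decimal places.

Working volume: 591 mL = 0.591 L.
sodium citrate dihydrate: 4.01 g/L × 0.591 L = 2.37 g
magnesium sulfate heptahydrate: 8.13 mmol/L × 246.5 g/mol × 0.591 L ÷ 1000 = 1.18 g
hemin: V = C2·V2/C1 = 4.87 µg/mL × 591 mL ÷ 683 µg/mL = 4.21 mL
sucrose: 29.5 mmol/L × 342.3 g/mol × 0.591 L ÷ 1000 = 5.97 g

sodium citrate dihydrate 2.37 g; magnesium sulfate heptahydrate 1.18 g; hemin 4.21 mL; sucrose 5.97 g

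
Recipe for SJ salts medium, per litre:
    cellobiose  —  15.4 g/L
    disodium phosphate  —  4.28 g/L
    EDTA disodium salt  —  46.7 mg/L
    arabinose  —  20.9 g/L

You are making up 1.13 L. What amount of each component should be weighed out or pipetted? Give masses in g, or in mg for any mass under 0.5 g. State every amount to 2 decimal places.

Scale factor relative to 1 L: 1.13.
cellobiose: 15.4 g/L × 1.13 L = 17.40 g
disodium phosphate: 4.28 g/L × 1.13 L = 4.84 g
EDTA disodium salt: 46.7 mg/L × 1.13 L = 52.77 mg
arabinose: 20.9 g/L × 1.13 L = 23.62 g

cellobiose 17.40 g; disodium phosphate 4.84 g; EDTA disodium salt 52.77 mg; arabinose 23.62 g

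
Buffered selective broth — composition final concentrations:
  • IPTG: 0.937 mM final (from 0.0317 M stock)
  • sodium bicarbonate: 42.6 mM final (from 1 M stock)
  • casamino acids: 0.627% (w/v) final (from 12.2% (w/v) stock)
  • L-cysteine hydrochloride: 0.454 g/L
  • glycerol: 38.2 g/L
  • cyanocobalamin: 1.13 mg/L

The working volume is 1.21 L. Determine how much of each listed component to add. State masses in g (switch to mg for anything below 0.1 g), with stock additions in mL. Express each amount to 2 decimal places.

IPTG 35.77 mL; sodium bicarbonate 51.55 mL; casamino acids 62.19 mL; L-cysteine hydrochloride 0.55 g; glycerol 46.22 g; cyanocobalamin 1.37 mg

Scale factor relative to 1 L: 1.21.
IPTG: C1V1 = C2V2 → 0.937 mM × 1210 mL ÷ 31.7 mM = 35.77 mL
sodium bicarbonate: C1V1 = C2V2 → 42.6 mM × 1210 mL ÷ 1000 mM = 51.55 mL
casamino acids: dilute stock: 0.627% ÷ 12.2% × 1210 mL = 62.19 mL
L-cysteine hydrochloride: 0.454 g/L × 1.21 L = 0.55 g
glycerol: 38.2 g/L × 1.21 L = 46.22 g
cyanocobalamin: 1.13 mg/L × 1.21 L = 1.37 mg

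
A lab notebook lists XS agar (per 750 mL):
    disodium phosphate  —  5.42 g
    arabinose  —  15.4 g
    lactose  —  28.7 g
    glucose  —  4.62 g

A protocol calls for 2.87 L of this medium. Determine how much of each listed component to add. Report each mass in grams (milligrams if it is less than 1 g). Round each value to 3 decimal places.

Ratio of target to recipe volume: 2870 / 750 = 3.82667.
disodium phosphate: 5.42 g × (2870 mL / 750 mL) = 20.741 g
arabinose: 15.4 g × (2870 mL / 750 mL) = 58.931 g
lactose: 28.7 g × (2870 mL / 750 mL) = 109.825 g
glucose: 4.62 g × (2870 mL / 750 mL) = 17.679 g

disodium phosphate 20.741 g; arabinose 58.931 g; lactose 109.825 g; glucose 17.679 g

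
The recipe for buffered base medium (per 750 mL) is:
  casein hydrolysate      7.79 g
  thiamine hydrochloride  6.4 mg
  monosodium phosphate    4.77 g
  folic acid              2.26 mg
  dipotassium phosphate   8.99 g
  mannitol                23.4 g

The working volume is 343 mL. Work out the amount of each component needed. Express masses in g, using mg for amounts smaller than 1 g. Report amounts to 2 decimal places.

casein hydrolysate 3.56 g; thiamine hydrochloride 2.93 mg; monosodium phosphate 2.18 g; folic acid 1.03 mg; dipotassium phosphate 4.11 g; mannitol 10.70 g

Ratio of target to recipe volume: 343 / 750 = 0.457333.
casein hydrolysate: 7.79 g × (343 mL / 750 mL) = 3.56 g
thiamine hydrochloride: 6.4 mg × (343 mL / 750 mL) = 2.93 mg
monosodium phosphate: 4.77 g × (343 mL / 750 mL) = 2.18 g
folic acid: 2.26 mg × (343 mL / 750 mL) = 1.03 mg
dipotassium phosphate: 8.99 g × (343 mL / 750 mL) = 4.11 g
mannitol: 23.4 g × (343 mL / 750 mL) = 10.70 g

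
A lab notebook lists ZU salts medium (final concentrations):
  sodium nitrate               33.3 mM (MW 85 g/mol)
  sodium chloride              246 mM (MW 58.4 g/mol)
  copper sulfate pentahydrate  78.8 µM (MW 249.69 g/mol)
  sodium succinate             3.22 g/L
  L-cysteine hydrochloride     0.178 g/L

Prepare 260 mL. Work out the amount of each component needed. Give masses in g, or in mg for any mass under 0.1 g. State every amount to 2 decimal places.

Scale factor relative to 1 L: 0.26.
sodium nitrate: 33.3 mmol/L × 85 g/mol × 0.26 L ÷ 1000 = 0.74 g
sodium chloride: 246 mmol/L × 58.4 g/mol × 0.26 L ÷ 1000 = 3.74 g
copper sulfate pentahydrate: 78.8 µmol/L × 249.69 g/mol × 0.26 L ÷ 1000 = 5.12 mg
sodium succinate: 3.22 g/L × 0.26 L = 0.84 g
L-cysteine hydrochloride: 0.178 g/L × 0.26 L = 0.04628 g = 46.28 mg

sodium nitrate 0.74 g; sodium chloride 3.74 g; copper sulfate pentahydrate 5.12 mg; sodium succinate 0.84 g; L-cysteine hydrochloride 46.28 mg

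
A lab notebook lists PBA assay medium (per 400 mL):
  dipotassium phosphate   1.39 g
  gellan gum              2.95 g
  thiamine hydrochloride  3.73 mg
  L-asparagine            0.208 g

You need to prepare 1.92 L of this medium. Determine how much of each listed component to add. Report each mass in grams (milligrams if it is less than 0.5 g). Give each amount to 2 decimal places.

dipotassium phosphate 6.67 g; gellan gum 14.16 g; thiamine hydrochloride 17.90 mg; L-asparagine 1.00 g

Scale factor = 1920 mL / 400 mL = 4.8.
dipotassium phosphate: 1.39 g × (1920 mL / 400 mL) = 6.67 g
gellan gum: 2.95 g × (1920 mL / 400 mL) = 14.16 g
thiamine hydrochloride: 3.73 mg × (1920 mL / 400 mL) = 17.90 mg
L-asparagine: 0.208 g × (1920 mL / 400 mL) = 1.00 g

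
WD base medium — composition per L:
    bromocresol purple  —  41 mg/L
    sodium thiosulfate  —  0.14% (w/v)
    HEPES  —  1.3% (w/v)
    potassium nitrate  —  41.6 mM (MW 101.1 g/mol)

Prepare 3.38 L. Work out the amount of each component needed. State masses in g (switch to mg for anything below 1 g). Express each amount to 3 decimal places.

Scale factor relative to 1 L: 3.38.
bromocresol purple: 41 mg/L × 3.38 L = 138.580 mg
sodium thiosulfate: 0.14% w/v = 1.4 g/L → 1.4 × 3.38 L = 4.732 g
HEPES: 1.3% w/v = 13 g/L → 13 × 3.38 L = 43.940 g
potassium nitrate: 41.6 mmol/L × 101.1 g/mol × 3.38 L ÷ 1000 = 14.215 g

bromocresol purple 138.580 mg; sodium thiosulfate 4.732 g; HEPES 43.940 g; potassium nitrate 14.215 g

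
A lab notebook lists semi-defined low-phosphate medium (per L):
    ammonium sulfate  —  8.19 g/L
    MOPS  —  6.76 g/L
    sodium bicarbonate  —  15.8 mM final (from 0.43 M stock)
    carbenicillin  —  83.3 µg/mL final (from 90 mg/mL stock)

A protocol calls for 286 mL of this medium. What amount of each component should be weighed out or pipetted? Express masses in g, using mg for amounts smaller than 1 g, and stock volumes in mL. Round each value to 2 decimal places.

ammonium sulfate 2.34 g; MOPS 1.93 g; sodium bicarbonate 10.51 mL; carbenicillin 0.26 mL

Target volume = 286 mL = 0.286 L.
ammonium sulfate: 8.19 g/L × 0.286 L = 2.34 g
MOPS: 6.76 g/L × 0.286 L = 1.93 g
sodium bicarbonate: V = C2·V2/C1 = 15.8 mM × 286 mL ÷ 430 mM = 10.51 mL
carbenicillin: C1V1 = C2V2 → 83.3 µg/mL × 286 mL ÷ 90000 µg/mL = 0.26 mL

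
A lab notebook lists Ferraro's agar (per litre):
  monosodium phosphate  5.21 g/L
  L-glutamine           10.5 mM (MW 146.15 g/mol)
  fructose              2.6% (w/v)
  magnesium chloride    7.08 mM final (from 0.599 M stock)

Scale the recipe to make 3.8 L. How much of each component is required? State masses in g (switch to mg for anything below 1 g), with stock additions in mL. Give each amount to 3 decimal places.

monosodium phosphate 19.798 g; L-glutamine 5.831 g; fructose 98.800 g; magnesium chloride 44.915 mL

Scale factor relative to 1 L: 3.8.
monosodium phosphate: 5.21 g/L × 3.8 L = 19.798 g
L-glutamine: 10.5 mmol/L × 146.15 g/mol × 3.8 L ÷ 1000 = 5.831 g
fructose: 2.6% w/v = 26 g/L → 26 × 3.8 L = 98.800 g
magnesium chloride: V = C2·V2/C1 = 7.08 mM × 3800 mL ÷ 599 mM = 44.915 mL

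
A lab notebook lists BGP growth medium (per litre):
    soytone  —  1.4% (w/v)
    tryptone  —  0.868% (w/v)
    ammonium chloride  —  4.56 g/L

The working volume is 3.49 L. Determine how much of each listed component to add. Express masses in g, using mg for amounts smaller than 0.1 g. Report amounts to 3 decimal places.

soytone 48.860 g; tryptone 30.293 g; ammonium chloride 15.914 g

Working volume: 3.49 L.
soytone: 1.4% w/v = 14 g/L → 14 × 3.49 L = 48.860 g
tryptone: 0.868% w/v = 8.68 g/L → 8.68 × 3.49 L = 30.293 g
ammonium chloride: 4.56 g/L × 3.49 L = 15.914 g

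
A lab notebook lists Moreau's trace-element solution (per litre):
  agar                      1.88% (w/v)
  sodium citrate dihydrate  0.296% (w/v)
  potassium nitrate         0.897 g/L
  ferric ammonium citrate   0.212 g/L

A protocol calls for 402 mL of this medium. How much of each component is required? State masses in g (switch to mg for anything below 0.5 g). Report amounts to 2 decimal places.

Target volume = 402 mL = 0.402 L.
agar: 1.88% w/v = 18.8 g/L → 18.8 × 0.402 L = 7.56 g
sodium citrate dihydrate: 0.296% w/v = 2.96 g/L → 2.96 × 0.402 L = 1.19 g
potassium nitrate: 0.897 g/L × 0.402 L = 0.360594 g = 360.59 mg
ferric ammonium citrate: 0.212 g/L × 0.402 L = 0.085224 g = 85.22 mg

agar 7.56 g; sodium citrate dihydrate 1.19 g; potassium nitrate 360.59 mg; ferric ammonium citrate 85.22 mg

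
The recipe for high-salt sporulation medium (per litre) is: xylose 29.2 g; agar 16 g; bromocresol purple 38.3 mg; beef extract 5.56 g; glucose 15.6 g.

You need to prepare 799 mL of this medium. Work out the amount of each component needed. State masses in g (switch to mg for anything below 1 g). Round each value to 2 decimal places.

xylose 23.33 g; agar 12.78 g; bromocresol purple 30.60 mg; beef extract 4.44 g; glucose 12.46 g

Scale factor = 799 mL / 1000 mL = 0.799.
xylose: 29.2 g × (799 mL / 1000 mL) = 23.33 g
agar: 16 g × (799 mL / 1000 mL) = 12.78 g
bromocresol purple: 38.3 mg × (799 mL / 1000 mL) = 30.60 mg
beef extract: 5.56 g × (799 mL / 1000 mL) = 4.44 g
glucose: 15.6 g × (799 mL / 1000 mL) = 12.46 g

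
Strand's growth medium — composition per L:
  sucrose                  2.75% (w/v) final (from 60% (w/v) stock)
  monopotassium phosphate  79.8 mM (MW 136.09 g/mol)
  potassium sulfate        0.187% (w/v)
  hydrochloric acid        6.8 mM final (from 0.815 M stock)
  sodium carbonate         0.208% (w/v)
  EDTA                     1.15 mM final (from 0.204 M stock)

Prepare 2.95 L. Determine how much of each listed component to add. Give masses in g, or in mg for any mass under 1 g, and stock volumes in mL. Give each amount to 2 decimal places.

Working volume: 2.95 L.
sucrose: V = C2·V2/C1 = 2.75% ÷ 60% × 2950 mL = 135.21 mL
monopotassium phosphate: 79.8 mmol/L × 136.09 g/mol × 2.95 L ÷ 1000 = 32.04 g
potassium sulfate: 0.187 g per 100 mL × 2950 mL ÷ 100 = 5.52 g
hydrochloric acid: V = C2·V2/C1 = 6.8 mM × 2950 mL ÷ 815 mM = 24.61 mL
sodium carbonate: 0.208% w/v = 2.08 g/L → 2.08 × 2.95 L = 6.14 g
EDTA: C1V1 = C2V2 → 1.15 mM × 2950 mL ÷ 204 mM = 16.63 mL

sucrose 135.21 mL; monopotassium phosphate 32.04 g; potassium sulfate 5.52 g; hydrochloric acid 24.61 mL; sodium carbonate 6.14 g; EDTA 16.63 mL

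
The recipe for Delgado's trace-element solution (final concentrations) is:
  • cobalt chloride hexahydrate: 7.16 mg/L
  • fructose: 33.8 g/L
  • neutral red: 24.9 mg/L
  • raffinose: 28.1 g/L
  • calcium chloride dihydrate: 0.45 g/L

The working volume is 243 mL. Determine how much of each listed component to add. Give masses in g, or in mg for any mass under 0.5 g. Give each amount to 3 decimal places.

cobalt chloride hexahydrate 1.740 mg; fructose 8.213 g; neutral red 6.051 mg; raffinose 6.828 g; calcium chloride dihydrate 109.350 mg

Scale factor relative to 1 L: 0.243.
cobalt chloride hexahydrate: 7.16 mg/L × 0.243 L = 1.740 mg
fructose: 33.8 g/L × 0.243 L = 8.213 g
neutral red: 24.9 mg/L × 0.243 L = 6.051 mg
raffinose: 28.1 g/L × 0.243 L = 6.828 g
calcium chloride dihydrate: 0.45 g/L × 0.243 L = 0.10935 g = 109.350 mg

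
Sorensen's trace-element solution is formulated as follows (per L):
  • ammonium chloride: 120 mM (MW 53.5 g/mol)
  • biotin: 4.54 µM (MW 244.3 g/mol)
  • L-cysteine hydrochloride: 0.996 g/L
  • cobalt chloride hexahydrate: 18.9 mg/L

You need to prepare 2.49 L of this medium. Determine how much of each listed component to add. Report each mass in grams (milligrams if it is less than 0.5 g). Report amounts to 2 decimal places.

Working volume: 2.49 L.
ammonium chloride: 120 mmol/L × 53.5 g/mol × 2.49 L ÷ 1000 = 15.99 g
biotin: 4.54 µmol/L × 244.3 g/mol × 2.49 L ÷ 1000 = 2.76 mg
L-cysteine hydrochloride: 0.996 g/L × 2.49 L = 2.48 g
cobalt chloride hexahydrate: 18.9 mg/L × 2.49 L = 47.06 mg

ammonium chloride 15.99 g; biotin 2.76 mg; L-cysteine hydrochloride 2.48 g; cobalt chloride hexahydrate 47.06 mg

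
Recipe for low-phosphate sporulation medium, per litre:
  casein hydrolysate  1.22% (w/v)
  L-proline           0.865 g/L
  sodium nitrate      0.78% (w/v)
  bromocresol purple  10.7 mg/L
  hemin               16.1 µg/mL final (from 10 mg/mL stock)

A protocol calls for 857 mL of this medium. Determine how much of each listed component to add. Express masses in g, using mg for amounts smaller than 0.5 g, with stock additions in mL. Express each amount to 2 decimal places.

casein hydrolysate 10.46 g; L-proline 0.74 g; sodium nitrate 6.68 g; bromocresol purple 9.17 mg; hemin 1.38 mL

Working volume: 857 mL = 0.857 L.
casein hydrolysate: 1.22 g per 100 mL × 857 mL ÷ 100 = 10.46 g
L-proline: 0.865 g/L × 0.857 L = 0.74 g
sodium nitrate: 0.78% w/v = 7.8 g/L → 7.8 × 0.857 L = 6.68 g
bromocresol purple: 10.7 mg/L × 0.857 L = 9.17 mg
hemin: V = C2·V2/C1 = 16.1 µg/mL × 857 mL ÷ 10000 µg/mL = 1.38 mL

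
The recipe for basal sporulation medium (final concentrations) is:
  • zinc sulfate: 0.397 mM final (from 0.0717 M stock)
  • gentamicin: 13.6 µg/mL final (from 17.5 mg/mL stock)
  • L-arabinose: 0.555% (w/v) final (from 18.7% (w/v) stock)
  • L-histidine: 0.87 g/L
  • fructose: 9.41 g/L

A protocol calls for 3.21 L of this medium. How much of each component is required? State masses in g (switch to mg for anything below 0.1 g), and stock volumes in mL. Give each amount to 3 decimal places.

zinc sulfate 17.774 mL; gentamicin 2.495 mL; L-arabinose 95.270 mL; L-histidine 2.793 g; fructose 30.206 g

Scale factor relative to 1 L: 3.21.
zinc sulfate: V = C2·V2/C1 = 0.397 mM × 3210 mL ÷ 71.7 mM = 17.774 mL
gentamicin: dilute stock: 13.6 µg/mL × 3210 mL ÷ 17500 µg/mL = 2.495 mL
L-arabinose: dilute stock: 0.555% ÷ 18.7% × 3210 mL = 95.270 mL
L-histidine: 0.87 g/L × 3.21 L = 2.793 g
fructose: 9.41 g/L × 3.21 L = 30.206 g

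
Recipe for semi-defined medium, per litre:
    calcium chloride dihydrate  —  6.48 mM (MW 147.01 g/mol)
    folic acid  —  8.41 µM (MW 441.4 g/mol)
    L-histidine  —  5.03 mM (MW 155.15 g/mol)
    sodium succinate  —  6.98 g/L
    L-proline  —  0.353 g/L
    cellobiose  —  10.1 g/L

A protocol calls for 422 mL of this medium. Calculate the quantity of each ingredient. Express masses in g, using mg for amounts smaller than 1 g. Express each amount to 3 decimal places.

calcium chloride dihydrate 402.008 mg; folic acid 1.567 mg; L-histidine 329.331 mg; sodium succinate 2.946 g; L-proline 148.966 mg; cellobiose 4.262 g

Target volume = 422 mL = 0.422 L.
calcium chloride dihydrate: 6.48 mmol/L × 147.01 mg/mmol × 0.422 L = 402.008 mg
folic acid: 8.41 µmol/L × 441.4 g/mol × 0.422 L ÷ 1000 = 1.567 mg
L-histidine: 5.03 mmol/L × 155.15 mg/mmol × 0.422 L = 329.331 mg
sodium succinate: 6.98 g/L × 0.422 L = 2.946 g
L-proline: 0.353 g/L × 0.422 L = 0.148966 g = 148.966 mg
cellobiose: 10.1 g/L × 0.422 L = 4.262 g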